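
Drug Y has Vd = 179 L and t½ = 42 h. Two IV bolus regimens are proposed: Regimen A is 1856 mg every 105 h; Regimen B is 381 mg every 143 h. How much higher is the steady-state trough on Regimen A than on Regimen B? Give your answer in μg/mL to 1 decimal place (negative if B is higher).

2.0 μg/mL

Regimen A: f = (1/2)^(105/42) ≈ 0.1768; Cmin,ss = (1856/179)·f/(1−f) ≈ 2.227 μg/mL.
Regimen B: f = (1/2)^(143/42) ≈ 0.0944; Cmin,ss = (381/179)·f/(1−f) ≈ 0.222 μg/mL.
Difference ≈ 2.227 − 0.222 ≈ 2.005 μg/mL.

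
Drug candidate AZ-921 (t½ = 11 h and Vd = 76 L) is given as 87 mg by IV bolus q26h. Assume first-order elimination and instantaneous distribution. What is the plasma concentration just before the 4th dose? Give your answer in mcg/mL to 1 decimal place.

f = (1/2)^(τ/t½) = (1/2)^(26/11) ≈ 0.1943.
C₀ = D/Vd = 87/76 ≈ 1.145 mcg/mL.
Before the 4th dose, 3 doses have been given. Superposition: Cmin = C₀·(f + f² + … + f^3).
≈ 1.145 × (0.1943 + 0.0378 + 0.0073) ≈ 1.145 × 0.2394 ≈ 0.274 mcg/mL.

0.3 mcg/mL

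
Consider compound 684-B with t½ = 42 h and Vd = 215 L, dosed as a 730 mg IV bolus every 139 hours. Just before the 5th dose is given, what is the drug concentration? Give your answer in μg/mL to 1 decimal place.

0.4 μg/mL

f = (1/2)^(τ/t½) = (1/2)^(139/42) ≈ 0.1009.
C₀ = D/Vd = 730/215 ≈ 3.395 μg/mL.
Before the 5th dose, 4 doses have been given. Superposition: Cmin = C₀·(f + f² + … + f^4).
≈ 3.395 × (0.1009 + 0.0102 + 0.0010 + 0.0001) ≈ 3.395 × 0.1122 ≈ 0.381 μg/mL.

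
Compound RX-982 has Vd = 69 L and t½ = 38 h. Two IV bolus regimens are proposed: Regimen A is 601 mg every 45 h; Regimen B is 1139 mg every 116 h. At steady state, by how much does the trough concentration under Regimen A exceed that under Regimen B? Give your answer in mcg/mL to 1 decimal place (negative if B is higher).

Regimen A: f = (1/2)^(45/38) ≈ 0.4401; Cmin,ss = (601/69)·f/(1−f) ≈ 6.846 mcg/mL.
Regimen B: f = (1/2)^(116/38) ≈ 0.1205; Cmin,ss = (1139/69)·f/(1−f) ≈ 2.262 mcg/mL.
Difference ≈ 6.846 − 2.262 ≈ 4.584 mcg/mL.

4.6 mcg/mL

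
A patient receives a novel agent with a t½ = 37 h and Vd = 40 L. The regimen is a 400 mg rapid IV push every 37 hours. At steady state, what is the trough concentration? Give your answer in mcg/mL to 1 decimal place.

The dosing interval is 1 half-life, so f = 2^(−1) = 0.5.
Accumulation ratio R = 1/(1 − f) = 1/0.5 = 2/1.
Single-dose peak C₀ = D/Vd = 400/40 = 10 mcg/mL.
Steady-state peak Cmax,ss = C₀·R = 10 × 2/1 ≈ 20.000 mcg/mL.
Steady-state trough Cmin,ss = Cmax,ss·f ≈ 20.000 × 0.5 ≈ 10.000 mcg/mL.

10.0 mcg/mL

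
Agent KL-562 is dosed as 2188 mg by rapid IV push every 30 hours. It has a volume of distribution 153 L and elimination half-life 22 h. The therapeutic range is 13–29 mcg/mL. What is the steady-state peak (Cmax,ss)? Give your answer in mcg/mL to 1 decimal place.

Over one 30-h interval, 30/22 ≈ 1.3636 half-lives elapse, leaving f ≈ 0.3886 of each dose.
Accumulation ratio R = 1/(1 − f) ≈ 1/0.6114 ≈ 1.6356.
Single-dose peak C₀ = D/Vd = 2188/153 ≈ 14.301 mcg/mL.
Cmax,ss = C₀/(1 − f) ≈ 14.301/0.6114 ≈ 23.391 mcg/mL.
Peak 23.4 mcg/mL vs MTC 29 mcg/mL: below toxic threshold.

23.4 mcg/mL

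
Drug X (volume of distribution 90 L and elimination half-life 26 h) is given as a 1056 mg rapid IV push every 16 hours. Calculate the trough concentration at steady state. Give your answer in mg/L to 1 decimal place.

22.1 mg/L

k = ln2/t½ = ln2/26 ≈ 0.026660 h⁻¹; fraction remaining f = e^(−kτ) = e^(−0.026660×16) ≈ 0.6528.
Each bolus raises the concentration by D/Vd = 1056/90 ≈ 11.733 mg/L.
Steady-state trough Cmin,ss = C₀·f/(1−f) ≈ 11.733 × 0.6528/0.3472 ≈ 22.060 mg/L.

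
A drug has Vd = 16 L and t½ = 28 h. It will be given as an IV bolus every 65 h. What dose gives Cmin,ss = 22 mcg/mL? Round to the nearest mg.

τ/t½ = 65/28 ≈ 2.3214, so f = (1/2)^(65/28) ≈ 0.200069.
Cmin,ss = (D/Vd)·f/(1−f), so D = Cmin,ss·Vd·(1−f)/f.
D = 22 × 16 × (1−f)/f ≈ 22 × 16 × 3.99828 ≈ 1407.39 mg.

1407 mg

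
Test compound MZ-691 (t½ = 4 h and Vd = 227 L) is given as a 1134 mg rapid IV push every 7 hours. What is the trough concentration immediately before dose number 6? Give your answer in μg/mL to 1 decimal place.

f = (1/2)^(τ/t½) = (1/2)^(7/4) ≈ 0.2973.
C₀ = D/Vd = 1134/227 ≈ 4.996 μg/mL.
Before the 6th dose, 5 doses have been given. Superposition: Cmin = C₀·(f + f² + … + f^5).
≈ 4.996 × (0.2973 + 0.0884 + 0.0263 + 0.0078 + 0.0023) ≈ 4.996 × 0.4221 ≈ 2.109 μg/mL.

2.1 μg/mL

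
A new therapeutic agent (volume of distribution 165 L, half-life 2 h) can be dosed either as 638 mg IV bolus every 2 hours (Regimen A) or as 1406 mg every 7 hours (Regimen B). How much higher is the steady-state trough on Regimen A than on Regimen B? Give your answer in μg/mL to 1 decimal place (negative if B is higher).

Regimen A: f = (1/2)^(2/2) ≈ 0.5000; Cmin,ss = (638/165)·f/(1−f) ≈ 3.867 μg/mL.
Regimen B: f = (1/2)^(7/2) ≈ 0.0884; Cmin,ss = (1406/165)·f/(1−f) ≈ 0.826 μg/mL.
Difference ≈ 3.867 − 0.826 ≈ 3.041 μg/mL.

3.0 μg/mL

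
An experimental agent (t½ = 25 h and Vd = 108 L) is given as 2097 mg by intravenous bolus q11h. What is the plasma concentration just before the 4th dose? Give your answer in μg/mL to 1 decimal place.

32.6 μg/mL

f = (1/2)^(τ/t½) = (1/2)^(11/25) ≈ 0.7371.
C₀ = D/Vd = 2097/108 ≈ 19.417 μg/mL.
Before the 4th dose, 3 doses have been given. Superposition: Cmin = C₀·(f + f² + … + f^3).
≈ 19.417 × (0.7371 + 0.5433 + 0.4005) ≈ 19.417 × 1.6809 ≈ 32.638 μg/mL.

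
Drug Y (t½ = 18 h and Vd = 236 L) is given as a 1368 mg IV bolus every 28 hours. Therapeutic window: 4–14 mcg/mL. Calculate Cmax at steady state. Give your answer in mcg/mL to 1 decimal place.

8.8 mcg/mL

Over one 28-h interval, 28/18 ≈ 1.5556 half-lives elapse, leaving f ≈ 0.3402 of each dose.
Accumulation ratio R = 1/(1 − f) ≈ 1/0.6598 ≈ 1.5156.
Each bolus raises the concentration by D/Vd = 1368/236 ≈ 5.797 mcg/mL.
Cmax,ss = C₀/(1 − f) ≈ 5.797/0.6598 ≈ 8.786 mcg/mL.
Peak 8.8 mcg/mL vs MTC 14 mcg/mL: below toxic threshold.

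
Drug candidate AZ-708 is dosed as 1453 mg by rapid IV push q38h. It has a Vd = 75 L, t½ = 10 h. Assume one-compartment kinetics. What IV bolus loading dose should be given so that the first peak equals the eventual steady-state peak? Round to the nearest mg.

1565 mg

f = (1/2)^(38/10) ≈ 0.071794; accumulation ratio R = 1/(1−f) ≈ 1.07735.
Loading dose to hit Cmax,ss on first dose: D_load = D_maint·R ≈ 1453 × 1.07735 ≈ 1565.39 mg.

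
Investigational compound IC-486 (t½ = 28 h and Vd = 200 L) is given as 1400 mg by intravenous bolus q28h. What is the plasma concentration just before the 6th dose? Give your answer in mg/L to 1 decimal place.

6.8 mg/L

f = (1/2)^(τ/t½) = (1/2)^(28/28) ≈ 0.5000.
C₀ = D/Vd = 1400/200 ≈ 7.000 mg/L.
Before the 6th dose, 5 doses have been given. Superposition: Cmin = C₀·(f + f² + … + f^5).
≈ 7.000 × (0.5000 + 0.2500 + 0.1250 + 0.0625 + 0.0313) ≈ 7.000 × 0.9688 ≈ 6.782 mg/L.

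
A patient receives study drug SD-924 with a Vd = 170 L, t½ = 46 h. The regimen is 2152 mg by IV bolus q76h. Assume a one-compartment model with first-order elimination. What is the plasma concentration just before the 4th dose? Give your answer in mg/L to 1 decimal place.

5.7 mg/L

f = (1/2)^(τ/t½) = (1/2)^(76/46) ≈ 0.3182.
C₀ = D/Vd = 2152/170 ≈ 12.659 mg/L.
Before the 4th dose, 3 doses have been given. Superposition: Cmin = C₀·(f + f² + … + f^3).
≈ 12.659 × (0.3182 + 0.1013 + 0.0322) ≈ 12.659 × 0.4517 ≈ 5.718 mg/L.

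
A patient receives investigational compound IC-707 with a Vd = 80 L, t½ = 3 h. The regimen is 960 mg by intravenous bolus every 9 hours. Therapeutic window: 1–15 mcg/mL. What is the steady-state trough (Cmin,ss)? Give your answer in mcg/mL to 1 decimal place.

τ = 9 h = 3 half-lives, so f = (1/2)^3 = 0.125.
Accumulation ratio R = 1/(1 − f) = 1/0.875 = 8/7.
Single-dose peak C₀ = D/Vd = 960/80 = 12 mcg/mL.
Steady-state peak Cmax,ss = C₀·R = 12 × 8/7 ≈ 13.714 mcg/mL.
Steady-state trough Cmin,ss = Cmax,ss·f ≈ 13.714 × 0.125 ≈ 1.714 mcg/mL.
Trough 1.7 mcg/mL vs MEC 1 mcg/mL: adequate.

1.7 mcg/mL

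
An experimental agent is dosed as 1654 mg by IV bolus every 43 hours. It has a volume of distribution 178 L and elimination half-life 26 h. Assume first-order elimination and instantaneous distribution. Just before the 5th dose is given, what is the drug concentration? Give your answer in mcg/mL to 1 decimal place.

4.3 mcg/mL

f = (1/2)^(τ/t½) = (1/2)^(43/26) ≈ 0.3178.
C₀ = D/Vd = 1654/178 ≈ 9.292 mcg/mL.
Before the 5th dose, 4 doses have been given. Superposition: Cmin = C₀·(f + f² + … + f^4).
≈ 9.292 × (0.3178 + 0.1010 + 0.0321 + 0.0102) ≈ 9.292 × 0.4611 ≈ 4.285 mcg/mL.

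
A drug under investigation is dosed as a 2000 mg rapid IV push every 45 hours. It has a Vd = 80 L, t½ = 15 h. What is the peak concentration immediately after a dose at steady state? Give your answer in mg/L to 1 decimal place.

The dosing interval is 3 half-lives, so f = 2^(−3) = 0.125.
Accumulation ratio R = 1/(1 − f) = 1/0.875 = 8/7.
Single-dose peak C₀ = D/Vd = 2000/80 = 25 mg/L.
Steady-state peak Cmax,ss = C₀·R = 25 × 8/7 ≈ 28.571 mg/L.

28.6 mg/L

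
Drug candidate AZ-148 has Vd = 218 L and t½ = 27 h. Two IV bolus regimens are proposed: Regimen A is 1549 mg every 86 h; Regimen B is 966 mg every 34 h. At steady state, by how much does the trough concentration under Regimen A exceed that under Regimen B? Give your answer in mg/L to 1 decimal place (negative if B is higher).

-2.3 mg/L

Regimen A: f = (1/2)^(86/27) ≈ 0.1099; Cmin,ss = (1549/218)·f/(1−f) ≈ 0.877 mg/L.
Regimen B: f = (1/2)^(34/27) ≈ 0.4178; Cmin,ss = (966/218)·f/(1−f) ≈ 3.180 mg/L.
Difference ≈ 0.877 − 3.180 ≈ -2.303 mg/L.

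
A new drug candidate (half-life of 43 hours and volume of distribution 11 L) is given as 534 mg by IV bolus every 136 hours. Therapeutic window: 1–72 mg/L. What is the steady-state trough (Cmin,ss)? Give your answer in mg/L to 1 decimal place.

6.1 mg/L

τ/t½ = 136/43 ≈ 3.1628, so fraction remaining f = (1/2)^(136/43) ≈ 0.1117.
At steady state, accumulation factor R = 1/(1 − e^(−kτ)) ≈ 1.1257.
Single-dose peak C₀ = D/Vd = 534/11 ≈ 48.545 mg/L.
Steady-state peak Cmax,ss = C₀·R ≈ 48.545 × 1.1257 ≈ 54.647 mg/L.
Steady-state trough Cmin,ss = Cmax,ss·f ≈ 54.647 × 0.1117 ≈ 6.104 mg/L.
Trough 6.1 mg/L vs MEC 1 mg/L: adequate.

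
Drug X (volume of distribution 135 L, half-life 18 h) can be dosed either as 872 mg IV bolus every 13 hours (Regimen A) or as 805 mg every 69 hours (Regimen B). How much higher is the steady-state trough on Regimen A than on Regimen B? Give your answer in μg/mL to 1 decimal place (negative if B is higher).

9.5 μg/mL

Regimen A: f = (1/2)^(13/18) ≈ 0.6062; Cmin,ss = (872/135)·f/(1−f) ≈ 9.943 μg/mL.
Regimen B: f = (1/2)^(69/18) ≈ 0.0702; Cmin,ss = (805/135)·f/(1−f) ≈ 0.450 μg/mL.
Difference ≈ 9.943 − 0.450 ≈ 9.493 μg/mL.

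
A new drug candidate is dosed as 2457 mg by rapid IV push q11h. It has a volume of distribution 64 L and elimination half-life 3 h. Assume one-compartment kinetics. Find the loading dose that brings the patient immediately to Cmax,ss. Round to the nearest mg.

f = (1/2)^(11/3) ≈ 0.078745; accumulation ratio R = 1/(1−f) ≈ 1.08548.
Loading dose to hit Cmax,ss on first dose: D_load = D_maint·R ≈ 2457 × 1.08548 ≈ 2667.02 mg.

2667 mg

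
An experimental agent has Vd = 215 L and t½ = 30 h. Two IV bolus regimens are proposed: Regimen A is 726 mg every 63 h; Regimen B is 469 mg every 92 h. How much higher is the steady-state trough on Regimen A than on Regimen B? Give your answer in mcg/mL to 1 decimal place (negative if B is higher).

Regimen A: f = (1/2)^(63/30) ≈ 0.2333; Cmin,ss = (726/215)·f/(1−f) ≈ 1.028 mcg/mL.
Regimen B: f = (1/2)^(92/30) ≈ 0.1194; Cmin,ss = (469/215)·f/(1−f) ≈ 0.296 mcg/mL.
Difference ≈ 1.028 − 0.296 ≈ 0.732 mcg/mL.

0.7 mcg/mL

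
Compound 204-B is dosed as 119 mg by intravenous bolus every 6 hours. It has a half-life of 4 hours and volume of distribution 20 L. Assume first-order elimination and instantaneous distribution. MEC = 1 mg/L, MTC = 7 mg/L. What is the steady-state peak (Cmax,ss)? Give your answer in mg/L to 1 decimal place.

τ/t½ = 6/4 ≈ 1.5, so fraction remaining f = (1/2)^(6/4) ≈ 0.3536.
At steady state, accumulation factor R = 1/(1 − e^(−kτ)) ≈ 1.5470.
Single-dose peak C₀ = D/Vd = 119/20 ≈ 5.950 mg/L.
Steady-state peak Cmax,ss = C₀·R ≈ 5.950 × 1.5470 ≈ 9.205 mg/L.
Peak 9.2 mg/L vs MTC 7 mg/L: exceeds toxic threshold.

9.2 mg/L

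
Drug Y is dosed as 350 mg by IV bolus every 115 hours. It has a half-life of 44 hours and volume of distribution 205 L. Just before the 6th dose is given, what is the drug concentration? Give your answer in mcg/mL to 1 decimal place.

0.3 mcg/mL

f = (1/2)^(τ/t½) = (1/2)^(115/44) ≈ 0.1634.
C₀ = D/Vd = 350/205 ≈ 1.707 mcg/mL.
Before the 6th dose, 5 doses have been given. Superposition: Cmin = C₀·(f + f² + … + f^5).
≈ 1.707 × (0.1634 + 0.0267 + 0.0044 + 0.0007 + 0.0001) ≈ 1.707 × 0.1953 ≈ 0.333 mcg/mL.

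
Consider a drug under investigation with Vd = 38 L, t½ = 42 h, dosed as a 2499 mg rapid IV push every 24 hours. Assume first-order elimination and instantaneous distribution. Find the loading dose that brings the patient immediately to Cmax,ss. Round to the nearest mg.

f = (1/2)^(24/42) ≈ 0.672950; accumulation ratio R = 1/(1−f) ≈ 3.05764.
Loading dose to hit Cmax,ss on first dose: D_load = D_maint·R ≈ 2499 × 3.05764 ≈ 7641.04 mg.

7641 mg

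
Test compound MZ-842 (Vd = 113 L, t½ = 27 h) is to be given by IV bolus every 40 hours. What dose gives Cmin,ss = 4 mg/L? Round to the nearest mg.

τ/t½ = 40/27 ≈ 1.4815, so f = (1/2)^(40/27) ≈ 0.358121.
Cmin,ss = (D/Vd)·f/(1−f), so D = Cmin,ss·Vd·(1−f)/f.
D = 4 × 113 × (1−f)/f ≈ 4 × 113 × 1.79235 ≈ 810.14 mg.

810 mg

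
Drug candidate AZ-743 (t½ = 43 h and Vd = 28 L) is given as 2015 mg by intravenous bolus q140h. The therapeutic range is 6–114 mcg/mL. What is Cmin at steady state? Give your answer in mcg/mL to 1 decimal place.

τ/t½ = 140/43 ≈ 3.2558, so fraction remaining f = (1/2)^(140/43) ≈ 0.1047.
Each bolus raises the concentration by D/Vd = 2015/28 ≈ 71.964 mcg/mL.
Steady-state trough Cmin,ss = C₀·f/(1−f) ≈ 71.964 × 0.1047/0.8953 ≈ 8.416 mcg/mL.
Trough 8.4 mcg/mL vs MEC 6 mcg/mL: adequate.

8.4 mcg/mL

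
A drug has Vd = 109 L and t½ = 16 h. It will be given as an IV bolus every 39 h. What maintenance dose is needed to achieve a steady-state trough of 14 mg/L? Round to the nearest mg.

τ/t½ = 39/16 ≈ 2.4375, so f = (1/2)^(39/16) ≈ 0.184603.
Cmin,ss = (D/Vd)·f/(1−f), so D = Cmin,ss·Vd·(1−f)/f.
D = 14 × 109 × (1−f)/f ≈ 14 × 109 × 4.41703 ≈ 6740.39 mg.

6740 mg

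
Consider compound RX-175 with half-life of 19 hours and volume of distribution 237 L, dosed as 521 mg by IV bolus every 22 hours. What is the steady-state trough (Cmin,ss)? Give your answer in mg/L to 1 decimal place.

τ/t½ = 22/19 ≈ 1.1579, so fraction remaining f = (1/2)^(22/19) ≈ 0.4482.
At steady state, accumulation factor R = 1/(1 − e^(−kτ)) ≈ 1.8123.
Each bolus raises the concentration by D/Vd = 521/237 ≈ 2.198 mg/L.
Steady-state peak Cmax,ss = C₀·R ≈ 2.198 × 1.8123 ≈ 3.983 mg/L.
One interval later, Cmin,ss = Cmax,ss·e^(−kτ) ≈ 3.983 × 0.4482 ≈ 1.785 mg/L.

1.8 mg/L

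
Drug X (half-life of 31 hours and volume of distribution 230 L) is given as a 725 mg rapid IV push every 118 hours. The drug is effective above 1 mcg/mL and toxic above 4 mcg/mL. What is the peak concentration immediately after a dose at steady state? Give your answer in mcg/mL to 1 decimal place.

Over one 118-h interval, 118/31 ≈ 3.8065 half-lives elapse, leaving f ≈ 0.0715 of each dose.
At steady state, accumulation factor R = 1/(1 − e^(−kτ)) ≈ 1.0770.
Single-dose peak C₀ = D/Vd = 725/230 ≈ 3.152 mcg/mL.
Steady-state peak Cmax,ss = C₀·R ≈ 3.152 × 1.0770 ≈ 3.395 mcg/mL.
Peak 3.4 mcg/mL vs MTC 4 mcg/mL: below toxic threshold.

3.4 mcg/mL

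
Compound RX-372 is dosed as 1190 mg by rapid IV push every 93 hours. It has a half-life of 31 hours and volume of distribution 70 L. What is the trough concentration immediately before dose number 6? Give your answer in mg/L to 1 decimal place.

2.4 mg/L

f = (1/2)^(τ/t½) = (1/2)^(93/31) ≈ 0.1250.
C₀ = D/Vd = 1190/70 ≈ 17.000 mg/L.
Before the 6th dose, 5 doses have been given. Superposition: Cmin = C₀·(f + f² + … + f^5).
≈ 17.000 × (0.1250 + 0.0156 + 0.0020 + 0.0002 + 0.0000) ≈ 17.000 × 0.1428 ≈ 2.428 mg/L.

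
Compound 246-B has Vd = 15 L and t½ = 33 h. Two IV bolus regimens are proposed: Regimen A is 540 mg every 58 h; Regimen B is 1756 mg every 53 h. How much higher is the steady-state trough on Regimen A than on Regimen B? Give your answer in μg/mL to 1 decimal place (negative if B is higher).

Regimen A: f = (1/2)^(58/33) ≈ 0.2957; Cmin,ss = (540/15)·f/(1−f) ≈ 15.115 μg/mL.
Regimen B: f = (1/2)^(53/33) ≈ 0.3285; Cmin,ss = (1756/15)·f/(1−f) ≈ 57.269 μg/mL.
Difference ≈ 15.115 − 57.269 ≈ -42.154 μg/mL.

-42.2 μg/mL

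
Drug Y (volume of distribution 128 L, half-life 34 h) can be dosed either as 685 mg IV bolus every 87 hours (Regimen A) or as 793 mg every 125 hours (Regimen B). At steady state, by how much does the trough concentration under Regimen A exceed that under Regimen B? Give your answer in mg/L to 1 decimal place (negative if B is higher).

0.6 mg/L

Regimen A: f = (1/2)^(87/34) ≈ 0.1697; Cmin,ss = (685/128)·f/(1−f) ≈ 1.094 mg/L.
Regimen B: f = (1/2)^(125/34) ≈ 0.0782; Cmin,ss = (793/128)·f/(1−f) ≈ 0.526 mg/L.
Difference ≈ 1.094 − 0.526 ≈ 0.568 mg/L.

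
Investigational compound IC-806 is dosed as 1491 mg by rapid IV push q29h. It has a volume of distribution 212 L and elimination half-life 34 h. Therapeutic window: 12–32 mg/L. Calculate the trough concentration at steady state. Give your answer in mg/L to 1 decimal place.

Over one 29-h interval, 29/34 ≈ 0.85294 half-lives elapse, leaving f ≈ 0.5537 of each dose.
At steady state, accumulation factor R = 1/(1 − e^(−kτ)) ≈ 2.2406.
Single-dose peak C₀ = D/Vd = 1491/212 ≈ 7.033 mg/L.
Steady-state peak Cmax,ss = C₀·R ≈ 7.033 × 2.2406 ≈ 15.758 mg/L.
One interval later, Cmin,ss = Cmax,ss·e^(−kτ) ≈ 15.758 × 0.5537 ≈ 8.725 mg/L.
Trough 8.7 mg/L vs MEC 12 mg/L: subtherapeutic.

8.7 mg/L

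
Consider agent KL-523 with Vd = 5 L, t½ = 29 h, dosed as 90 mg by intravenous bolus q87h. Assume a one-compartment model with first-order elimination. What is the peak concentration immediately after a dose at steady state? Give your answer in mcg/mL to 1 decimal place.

The dosing interval is 3 half-lives, so f = 2^(−3) = 0.125.
Accumulation ratio R = 1/(1 − f) = 1/0.875 = 8/7.
Single-dose peak C₀ = D/Vd = 90/5 = 18 mcg/mL.
Steady-state peak Cmax,ss = C₀·R = 18 × 8/7 ≈ 20.571 mcg/mL.

20.6 mcg/mL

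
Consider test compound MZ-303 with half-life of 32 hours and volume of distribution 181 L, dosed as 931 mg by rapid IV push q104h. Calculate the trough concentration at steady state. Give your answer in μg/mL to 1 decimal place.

τ/t½ = 104/32 ≈ 3.25, so fraction remaining f = (1/2)^(104/32) ≈ 0.1051.
Each bolus raises the concentration by D/Vd = 931/181 ≈ 5.144 μg/mL.
Steady-state trough Cmin,ss = C₀·f/(1−f) ≈ 5.144 × 0.1051/0.8949 ≈ 0.604 μg/mL.

0.6 μg/mL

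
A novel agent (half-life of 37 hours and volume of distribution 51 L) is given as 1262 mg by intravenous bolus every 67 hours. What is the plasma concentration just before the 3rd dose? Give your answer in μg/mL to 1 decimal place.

9.1 μg/mL

f = (1/2)^(τ/t½) = (1/2)^(67/37) ≈ 0.2850.
C₀ = D/Vd = 1262/51 ≈ 24.745 μg/mL.
Before the 3rd dose, 2 doses have been given. Superposition: Cmin = C₀·(f + f²).
≈ 24.745 × (0.2850 + 0.0812) ≈ 24.745 × 0.3662 ≈ 9.062 μg/mL.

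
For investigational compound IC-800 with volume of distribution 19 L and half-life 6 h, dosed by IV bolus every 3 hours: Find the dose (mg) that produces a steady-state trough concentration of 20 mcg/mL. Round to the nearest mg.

τ/t½ = 3/6 ≈ 0.5, so f = (1/2)^(3/6) ≈ 0.707107.
Cmin,ss = (D/Vd)·f/(1−f), so D = Cmin,ss·Vd·(1−f)/f.
D = 20 × 19 × (1−f)/f ≈ 20 × 19 × 0.41421 ≈ 157.40 mg.

157 mg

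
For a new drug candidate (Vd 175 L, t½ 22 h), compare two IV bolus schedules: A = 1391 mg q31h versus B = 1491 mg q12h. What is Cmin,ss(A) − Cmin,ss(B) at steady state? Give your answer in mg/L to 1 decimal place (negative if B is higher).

-13.7 mg/L

Regimen A: f = (1/2)^(31/22) ≈ 0.3765; Cmin,ss = (1391/175)·f/(1−f) ≈ 4.800 mg/L.
Regimen B: f = (1/2)^(12/22) ≈ 0.6852; Cmin,ss = (1491/175)·f/(1−f) ≈ 18.545 mg/L.
Difference ≈ 4.800 − 18.545 ≈ -13.745 mg/L.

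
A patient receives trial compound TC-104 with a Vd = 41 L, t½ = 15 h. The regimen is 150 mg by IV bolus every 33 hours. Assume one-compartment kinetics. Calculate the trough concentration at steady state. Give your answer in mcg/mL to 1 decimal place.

τ/t½ = 33/15 ≈ 2.2, so fraction remaining f = (1/2)^(33/15) ≈ 0.2176.
Each bolus raises the concentration by D/Vd = 150/41 ≈ 3.659 mcg/mL.
Steady-state trough Cmin,ss = C₀·f/(1−f) ≈ 3.659 × 0.2176/0.7824 ≈ 1.018 mcg/mL.

1.0 mcg/mL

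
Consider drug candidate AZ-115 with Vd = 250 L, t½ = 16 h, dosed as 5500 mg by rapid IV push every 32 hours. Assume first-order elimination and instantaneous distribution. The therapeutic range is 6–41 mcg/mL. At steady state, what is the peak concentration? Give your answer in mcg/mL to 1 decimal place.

τ = 32 h = 2 half-lives, so f = (1/2)^2 = 0.25.
At steady state, R = 1/(1 − 0.25) = 4/3.
Single-dose peak C₀ = D/Vd = 5500/250 = 22 mcg/mL.
Steady-state peak Cmax,ss = C₀·R = 22 × 4/3 ≈ 29.333 mcg/mL.
Peak 29.3 mcg/mL vs MTC 41 mcg/mL: below toxic threshold.

29.3 mcg/mL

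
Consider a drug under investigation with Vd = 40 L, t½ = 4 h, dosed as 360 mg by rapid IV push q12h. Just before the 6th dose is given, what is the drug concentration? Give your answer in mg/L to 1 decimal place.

1.3 mg/L

f = (1/2)^(τ/t½) = (1/2)^(12/4) ≈ 0.1250.
C₀ = D/Vd = 360/40 ≈ 9.000 mg/L.
Before the 6th dose, 5 doses have been given. Superposition: Cmin = C₀·(f + f² + … + f^5).
≈ 9.000 × (0.1250 + 0.0156 + 0.0020 + 0.0002 + 0.0000) ≈ 9.000 × 0.1428 ≈ 1.285 mg/L.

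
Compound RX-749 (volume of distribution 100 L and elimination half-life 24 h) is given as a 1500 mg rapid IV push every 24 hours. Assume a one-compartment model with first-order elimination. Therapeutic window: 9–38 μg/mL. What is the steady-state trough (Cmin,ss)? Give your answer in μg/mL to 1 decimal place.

15.0 μg/mL

The dosing interval is 1 half-life, so f = 2^(−1) = 0.5.
At steady state, R = 1/(1 − 0.5) = 2/1.
Single-dose peak C₀ = D/Vd = 1500/100 = 15 μg/mL.
Steady-state peak Cmax,ss = C₀·R = 15 × 2/1 ≈ 30.000 μg/mL.
Steady-state trough Cmin,ss = Cmax,ss·f ≈ 30.000 × 0.5 ≈ 15.000 μg/mL.
Trough 15.0 μg/mL vs MEC 9 μg/mL: adequate.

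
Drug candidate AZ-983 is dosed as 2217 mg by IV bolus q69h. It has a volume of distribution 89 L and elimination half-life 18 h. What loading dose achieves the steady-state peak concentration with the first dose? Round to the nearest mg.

2384 mg

f = (1/2)^(69/18) ≈ 0.070154; accumulation ratio R = 1/(1−f) ≈ 1.07545.
Loading dose to hit Cmax,ss on first dose: D_load = D_maint·R ≈ 2217 × 1.07545 ≈ 2384.27 mg.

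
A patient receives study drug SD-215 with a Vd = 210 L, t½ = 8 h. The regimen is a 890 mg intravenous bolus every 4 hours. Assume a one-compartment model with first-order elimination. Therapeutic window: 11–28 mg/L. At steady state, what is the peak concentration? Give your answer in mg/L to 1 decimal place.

Over one 4-h interval, 4/8 ≈ 0.5 half-lives elapse, leaving f ≈ 0.7071 of each dose.
At steady state, accumulation factor R = 1/(1 − e^(−kτ)) ≈ 3.4141.
Single-dose peak C₀ = D/Vd = 890/210 ≈ 4.238 mg/L.
Cmax,ss = C₀/(1 − f) ≈ 4.238/0.2929 ≈ 14.469 mg/L.
Peak 14.5 mg/L vs MTC 28 mg/L: below toxic threshold.

14.5 mg/L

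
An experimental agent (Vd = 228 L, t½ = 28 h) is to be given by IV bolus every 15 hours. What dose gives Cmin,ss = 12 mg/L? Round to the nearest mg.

τ/t½ = 15/28 ≈ 0.53571, so f = (1/2)^(15/28) ≈ 0.689817.
Cmin,ss = (D/Vd)·f/(1−f), so D = Cmin,ss·Vd·(1−f)/f.
D = 12 × 228 × (1−f)/f ≈ 12 × 228 × 0.44966 ≈ 1230.27 mg.

1230 mg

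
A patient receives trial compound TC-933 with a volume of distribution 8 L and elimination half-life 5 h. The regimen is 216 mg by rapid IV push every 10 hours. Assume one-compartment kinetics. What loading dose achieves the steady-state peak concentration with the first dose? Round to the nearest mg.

f = (1/2)^(10/5) ≈ 0.250000; accumulation ratio R = 1/(1−f) ≈ 1.33333.
Loading dose to hit Cmax,ss on first dose: D_load = D_maint·R ≈ 216 × 1.33333 ≈ 288.00 mg.

288 mg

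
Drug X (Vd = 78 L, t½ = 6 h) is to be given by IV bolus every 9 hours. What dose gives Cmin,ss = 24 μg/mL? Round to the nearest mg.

3423 mg

τ/t½ = 9/6 ≈ 1.5, so f = (1/2)^(9/6) ≈ 0.353553.
Cmin,ss = (D/Vd)·f/(1−f), so D = Cmin,ss·Vd·(1−f)/f.
D = 24 × 78 × (1−f)/f ≈ 24 × 78 × 1.82843 ≈ 3422.82 mg.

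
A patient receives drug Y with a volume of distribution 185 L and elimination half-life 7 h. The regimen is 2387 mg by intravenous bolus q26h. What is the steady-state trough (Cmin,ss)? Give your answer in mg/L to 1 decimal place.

1.1 mg/L

k = ln2/t½ = ln2/7 ≈ 0.099021 h⁻¹; fraction remaining f = e^(−kτ) = e^(−0.099021×26) ≈ 0.0762.
At steady state, accumulation factor R = 1/(1 − e^(−kτ)) ≈ 1.0825.
Single-dose peak C₀ = D/Vd = 2387/185 ≈ 12.903 mg/L.
Steady-state peak Cmax,ss = C₀·R ≈ 12.903 × 1.0825 ≈ 13.967 mg/L.
One interval later, Cmin,ss = Cmax,ss·e^(−kτ) ≈ 13.967 × 0.0762 ≈ 1.064 mg/L.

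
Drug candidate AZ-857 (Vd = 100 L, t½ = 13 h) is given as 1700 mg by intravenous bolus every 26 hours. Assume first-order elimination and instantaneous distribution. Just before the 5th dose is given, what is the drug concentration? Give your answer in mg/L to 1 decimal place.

f = (1/2)^(τ/t½) = (1/2)^(26/13) ≈ 0.2500.
C₀ = D/Vd = 1700/100 ≈ 17.000 mg/L.
Before the 5th dose, 4 doses have been given. Superposition: Cmin = C₀·(f + f² + … + f^4).
≈ 17.000 × (0.2500 + 0.0625 + 0.0156 + 0.0039) ≈ 17.000 × 0.3320 ≈ 5.644 mg/L.

5.6 mg/L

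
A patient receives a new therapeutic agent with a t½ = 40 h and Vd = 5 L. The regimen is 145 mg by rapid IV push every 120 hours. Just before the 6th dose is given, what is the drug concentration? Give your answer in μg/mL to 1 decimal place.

f = (1/2)^(τ/t½) = (1/2)^(120/40) ≈ 0.1250.
C₀ = D/Vd = 145/5 ≈ 29.000 μg/mL.
Before the 6th dose, 5 doses have been given. Superposition: Cmin = C₀·(f + f² + … + f^5).
≈ 29.000 × (0.1250 + 0.0156 + 0.0020 + 0.0002 + 0.0000) ≈ 29.000 × 0.1428 ≈ 4.141 μg/mL.

4.1 μg/mL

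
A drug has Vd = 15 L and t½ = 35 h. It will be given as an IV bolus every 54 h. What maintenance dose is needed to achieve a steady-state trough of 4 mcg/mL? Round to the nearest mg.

115 mg

τ/t½ = 54/35 ≈ 1.5429, so f = (1/2)^(54/35) ≈ 0.343205.
Cmin,ss = (D/Vd)·f/(1−f), so D = Cmin,ss·Vd·(1−f)/f.
D = 4 × 15 × (1−f)/f ≈ 4 × 15 × 1.91371 ≈ 114.82 mg.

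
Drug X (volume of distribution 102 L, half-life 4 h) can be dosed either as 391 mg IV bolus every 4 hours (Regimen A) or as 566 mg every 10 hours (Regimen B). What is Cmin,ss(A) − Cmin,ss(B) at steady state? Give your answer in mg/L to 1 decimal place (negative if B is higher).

Regimen A: f = (1/2)^(4/4) ≈ 0.5000; Cmin,ss = (391/102)·f/(1−f) ≈ 3.833 mg/L.
Regimen B: f = (1/2)^(10/4) ≈ 0.1768; Cmin,ss = (566/102)·f/(1−f) ≈ 1.192 mg/L.
Difference ≈ 3.833 − 1.192 ≈ 2.641 mg/L.

2.6 mg/L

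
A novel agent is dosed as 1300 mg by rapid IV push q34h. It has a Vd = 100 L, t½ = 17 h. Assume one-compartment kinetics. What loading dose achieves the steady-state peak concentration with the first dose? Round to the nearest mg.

f = (1/2)^(34/17) ≈ 0.250000; accumulation ratio R = 1/(1−f) ≈ 1.33333.
Loading dose to hit Cmax,ss on first dose: D_load = D_maint·R ≈ 1300 × 1.33333 ≈ 1733.33 mg.

1733 mg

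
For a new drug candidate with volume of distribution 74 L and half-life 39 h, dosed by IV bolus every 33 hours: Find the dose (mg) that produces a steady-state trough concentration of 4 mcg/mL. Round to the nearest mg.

236 mg

τ/t½ = 33/39 ≈ 0.84615, so f = (1/2)^(33/39) ≈ 0.556266.
Cmin,ss = (D/Vd)·f/(1−f), so D = Cmin,ss·Vd·(1−f)/f.
D = 4 × 74 × (1−f)/f ≈ 4 × 74 × 0.79770 ≈ 236.12 mg.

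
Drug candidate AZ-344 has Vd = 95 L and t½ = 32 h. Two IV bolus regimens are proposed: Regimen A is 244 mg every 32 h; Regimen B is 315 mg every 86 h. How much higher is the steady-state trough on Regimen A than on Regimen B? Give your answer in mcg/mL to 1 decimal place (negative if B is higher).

Regimen A: f = (1/2)^(32/32) ≈ 0.5000; Cmin,ss = (244/95)·f/(1−f) ≈ 2.568 mcg/mL.
Regimen B: f = (1/2)^(86/32) ≈ 0.1552; Cmin,ss = (315/95)·f/(1−f) ≈ 0.609 mcg/mL.
Difference ≈ 2.568 − 0.609 ≈ 1.959 mcg/mL.

2.0 mcg/mL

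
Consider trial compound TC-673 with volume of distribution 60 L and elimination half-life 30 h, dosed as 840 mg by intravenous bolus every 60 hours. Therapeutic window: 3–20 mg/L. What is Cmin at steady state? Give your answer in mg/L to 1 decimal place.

τ = 60 h = 2 half-lives, so f = (1/2)^2 = 0.25.
At steady state, R = 1/(1 − 0.25) = 4/3.
Single-dose peak C₀ = D/Vd = 840/60 = 14 mg/L.
Steady-state peak Cmax,ss = C₀·R = 14 × 4/3 ≈ 18.667 mg/L.
Steady-state trough Cmin,ss = Cmax,ss·f ≈ 18.667 × 0.25 ≈ 4.667 mg/L.
Trough 4.7 mg/L vs MEC 3 mg/L: adequate.

4.7 mg/L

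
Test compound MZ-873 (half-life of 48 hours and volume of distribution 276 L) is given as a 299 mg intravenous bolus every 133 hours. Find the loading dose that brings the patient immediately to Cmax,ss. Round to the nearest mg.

350 mg

f = (1/2)^(133/48) ≈ 0.146520; accumulation ratio R = 1/(1−f) ≈ 1.17167.
Loading dose to hit Cmax,ss on first dose: D_load = D_maint·R ≈ 299 × 1.17167 ≈ 350.33 mg.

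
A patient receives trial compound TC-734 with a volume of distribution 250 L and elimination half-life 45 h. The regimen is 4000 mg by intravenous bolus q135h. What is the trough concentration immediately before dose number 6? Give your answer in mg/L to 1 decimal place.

f = (1/2)^(τ/t½) = (1/2)^(135/45) ≈ 0.1250.
C₀ = D/Vd = 4000/250 ≈ 16.000 mg/L.
Before the 6th dose, 5 doses have been given. Superposition: Cmin = C₀·(f + f² + … + f^5).
≈ 16.000 × (0.1250 + 0.0156 + 0.0020 + 0.0002 + 0.0000) ≈ 16.000 × 0.1428 ≈ 2.285 mg/L.

2.3 mg/L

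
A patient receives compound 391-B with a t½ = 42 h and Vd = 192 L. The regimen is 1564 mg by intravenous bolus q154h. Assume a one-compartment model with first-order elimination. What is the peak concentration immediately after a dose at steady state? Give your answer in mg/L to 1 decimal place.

Over one 154-h interval, 154/42 ≈ 3.6667 half-lives elapse, leaving f ≈ 0.0787 of each dose.
Accumulation ratio R = 1/(1 − f) ≈ 1/0.9213 ≈ 1.0854.
Single-dose peak C₀ = D/Vd = 1564/192 ≈ 8.146 mg/L.
Steady-state peak Cmax,ss = C₀·R ≈ 8.146 × 1.0854 ≈ 8.842 mg/L.

8.8 mg/L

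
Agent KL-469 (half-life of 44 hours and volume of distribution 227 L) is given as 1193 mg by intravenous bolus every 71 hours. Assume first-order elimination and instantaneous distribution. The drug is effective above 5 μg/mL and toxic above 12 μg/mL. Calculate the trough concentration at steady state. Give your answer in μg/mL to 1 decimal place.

Over one 71-h interval, 71/44 ≈ 1.6136 half-lives elapse, leaving f ≈ 0.3268 of each dose.
At steady state, accumulation factor R = 1/(1 − e^(−kτ)) ≈ 1.4854.
Single-dose peak C₀ = D/Vd = 1193/227 ≈ 5.256 μg/mL.
Cmax,ss = C₀/(1 − f) ≈ 5.256/0.6732 ≈ 7.807 μg/mL.
Steady-state trough Cmin,ss = Cmax,ss·f ≈ 7.807 × 0.3268 ≈ 2.551 μg/mL.
Trough 2.6 μg/mL vs MEC 5 μg/mL: subtherapeutic.

2.6 μg/mL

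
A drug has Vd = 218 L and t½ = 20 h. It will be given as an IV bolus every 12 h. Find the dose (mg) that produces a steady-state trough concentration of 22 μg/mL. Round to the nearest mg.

τ/t½ = 12/20 ≈ 0.6, so f = (1/2)^(12/20) ≈ 0.659754.
Cmin,ss = (D/Vd)·f/(1−f), so D = Cmin,ss·Vd·(1−f)/f.
D = 22 × 218 × (1−f)/f ≈ 22 × 218 × 0.51572 ≈ 2473.39 mg.

2473 mg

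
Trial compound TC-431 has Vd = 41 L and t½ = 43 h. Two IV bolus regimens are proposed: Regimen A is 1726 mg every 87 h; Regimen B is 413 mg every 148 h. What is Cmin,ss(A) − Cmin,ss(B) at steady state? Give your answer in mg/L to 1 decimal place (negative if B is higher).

Regimen A: f = (1/2)^(87/43) ≈ 0.2460; Cmin,ss = (1726/41)·f/(1−f) ≈ 13.735 mg/L.
Regimen B: f = (1/2)^(148/43) ≈ 0.0920; Cmin,ss = (413/41)·f/(1−f) ≈ 1.021 mg/L.
Difference ≈ 13.735 − 1.021 ≈ 12.714 mg/L.

12.7 mg/L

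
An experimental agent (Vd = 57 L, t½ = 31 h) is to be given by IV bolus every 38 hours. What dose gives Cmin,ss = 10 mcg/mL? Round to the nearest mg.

τ/t½ = 38/31 ≈ 1.2258, so f = (1/2)^(38/31) ≈ 0.427558.
Cmin,ss = (D/Vd)·f/(1−f), so D = Cmin,ss·Vd·(1−f)/f.
D = 10 × 57 × (1−f)/f ≈ 10 × 57 × 1.33886 ≈ 763.15 mg.

763 mg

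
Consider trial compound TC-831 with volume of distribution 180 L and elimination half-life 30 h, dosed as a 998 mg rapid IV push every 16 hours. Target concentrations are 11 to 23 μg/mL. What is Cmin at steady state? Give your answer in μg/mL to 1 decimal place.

k = ln2/t½ = ln2/30 ≈ 0.023105 h⁻¹; fraction remaining f = e^(−kτ) = e^(−0.023105×16) ≈ 0.6910.
At steady state, accumulation factor R = 1/(1 − e^(−kτ)) ≈ 3.2362.
Each bolus raises the concentration by D/Vd = 998/180 ≈ 5.544 μg/mL.
Steady-state peak Cmax,ss = C₀·R ≈ 5.544 × 3.2362 ≈ 17.941 μg/mL.
Steady-state trough Cmin,ss = Cmax,ss·f ≈ 17.941 × 0.6910 ≈ 12.397 μg/mL.
Trough 12.4 μg/mL vs MEC 11 μg/mL: adequate.

12.4 μg/mL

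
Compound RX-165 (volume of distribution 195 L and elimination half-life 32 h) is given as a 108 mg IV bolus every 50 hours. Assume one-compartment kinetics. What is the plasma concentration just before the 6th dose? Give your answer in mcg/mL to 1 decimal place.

f = (1/2)^(τ/t½) = (1/2)^(50/32) ≈ 0.3386.
C₀ = D/Vd = 108/195 ≈ 0.554 mcg/mL.
Before the 6th dose, 5 doses have been given. Superposition: Cmin = C₀·(f + f² + … + f^5).
≈ 0.554 × (0.3386 + 0.1146 + 0.0388 + 0.0131 + 0.0045) ≈ 0.554 × 0.5096 ≈ 0.282 mcg/mL.

0.3 mcg/mL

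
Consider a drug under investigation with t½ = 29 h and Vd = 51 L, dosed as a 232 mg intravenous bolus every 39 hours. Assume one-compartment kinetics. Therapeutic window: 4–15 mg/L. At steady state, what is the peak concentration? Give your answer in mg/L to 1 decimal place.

Over one 39-h interval, 39/29 ≈ 1.3448 half-lives elapse, leaving f ≈ 0.3937 of each dose.
Accumulation ratio R = 1/(1 − f) ≈ 1/0.6063 ≈ 1.6493.
Each bolus raises the concentration by D/Vd = 232/51 ≈ 4.549 mg/L.
Steady-state peak Cmax,ss = C₀·R ≈ 4.549 × 1.6493 ≈ 7.503 mg/L.
Peak 7.5 mg/L vs MTC 15 mg/L: below toxic threshold.

7.5 mg/L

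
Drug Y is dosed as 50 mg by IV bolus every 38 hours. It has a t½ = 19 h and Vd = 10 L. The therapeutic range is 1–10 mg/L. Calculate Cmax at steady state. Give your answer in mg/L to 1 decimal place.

6.7 mg/L

The dosing interval is 2 half-lives, so f = 2^(−2) = 0.25.
At steady state, R = 1/(1 − 0.25) = 4/3.
Single-dose peak C₀ = D/Vd = 50/10 = 5 mg/L.
Steady-state peak Cmax,ss = C₀·R = 5 × 4/3 ≈ 6.667 mg/L.
Peak 6.7 mg/L vs MTC 10 mg/L: below toxic threshold.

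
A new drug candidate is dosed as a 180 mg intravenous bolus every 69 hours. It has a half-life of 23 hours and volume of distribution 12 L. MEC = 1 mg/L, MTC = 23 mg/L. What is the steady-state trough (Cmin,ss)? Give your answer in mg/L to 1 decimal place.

2.1 mg/L

τ = 69 h = 3 half-lives, so f = (1/2)^3 = 0.125.
At steady state, R = 1/(1 − 0.125) = 8/7.
Single-dose peak C₀ = D/Vd = 180/12 = 15 mg/L.
Steady-state peak Cmax,ss = C₀·R = 15 × 8/7 ≈ 17.143 mg/L.
Steady-state trough Cmin,ss = Cmax,ss·f ≈ 17.143 × 0.125 ≈ 2.143 mg/L.
Trough 2.1 mg/L vs MEC 1 mg/L: adequate.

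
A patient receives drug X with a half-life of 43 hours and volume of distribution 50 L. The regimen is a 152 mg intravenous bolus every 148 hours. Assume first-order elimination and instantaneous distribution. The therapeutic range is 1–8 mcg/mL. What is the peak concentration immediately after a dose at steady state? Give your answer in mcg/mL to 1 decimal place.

3.3 mcg/mL

τ/t½ = 148/43 ≈ 3.4419, so fraction remaining f = (1/2)^(148/43) ≈ 0.0920.
Accumulation ratio R = 1/(1 − f) ≈ 1/0.9080 ≈ 1.1013.
Each bolus raises the concentration by D/Vd = 152/50 ≈ 3.040 mcg/mL.
Steady-state peak Cmax,ss = C₀·R ≈ 3.040 × 1.1013 ≈ 3.348 mcg/mL.
Peak 3.3 mcg/mL vs MTC 8 mcg/mL: below toxic threshold.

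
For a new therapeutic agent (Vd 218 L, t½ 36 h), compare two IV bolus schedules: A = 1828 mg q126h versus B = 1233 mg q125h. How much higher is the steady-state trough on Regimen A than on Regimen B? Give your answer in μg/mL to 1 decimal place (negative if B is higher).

0.3 μg/mL

Regimen A: f = (1/2)^(126/36) ≈ 0.0884; Cmin,ss = (1828/218)·f/(1−f) ≈ 0.813 μg/mL.
Regimen B: f = (1/2)^(125/36) ≈ 0.0901; Cmin,ss = (1233/218)·f/(1−f) ≈ 0.560 μg/mL.
Difference ≈ 0.813 − 0.560 ≈ 0.253 μg/mL.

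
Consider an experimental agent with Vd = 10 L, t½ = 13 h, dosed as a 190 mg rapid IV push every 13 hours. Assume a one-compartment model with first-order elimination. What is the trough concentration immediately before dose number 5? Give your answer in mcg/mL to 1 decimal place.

17.8 mcg/mL

f = (1/2)^(τ/t½) = (1/2)^(13/13) ≈ 0.5000.
C₀ = D/Vd = 190/10 ≈ 19.000 mcg/mL.
Before the 5th dose, 4 doses have been given. Superposition: Cmin = C₀·(f + f² + … + f^4).
≈ 19.000 × (0.5000 + 0.2500 + 0.1250 + 0.0625) ≈ 19.000 × 0.9375 ≈ 17.812 mcg/mL.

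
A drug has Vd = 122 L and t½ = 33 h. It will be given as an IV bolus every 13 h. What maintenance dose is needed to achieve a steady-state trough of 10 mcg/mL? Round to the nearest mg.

τ/t½ = 13/33 ≈ 0.39394, so f = (1/2)^(13/33) ≈ 0.761049.
Cmin,ss = (D/Vd)·f/(1−f), so D = Cmin,ss·Vd·(1−f)/f.
D = 10 × 122 × (1−f)/f ≈ 10 × 122 × 0.31398 ≈ 383.06 mg.

383 mg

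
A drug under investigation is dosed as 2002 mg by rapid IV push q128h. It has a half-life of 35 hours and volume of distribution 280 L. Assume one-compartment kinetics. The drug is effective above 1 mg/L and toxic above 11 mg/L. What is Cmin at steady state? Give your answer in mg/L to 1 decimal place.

0.6 mg/L

k = ln2/t½ = ln2/35 ≈ 0.019804 h⁻¹; fraction remaining f = e^(−kτ) = e^(−0.019804×128) ≈ 0.0793.
Accumulation ratio R = 1/(1 − f) ≈ 1/0.9207 ≈ 1.0861.
Each bolus raises the concentration by D/Vd = 2002/280 ≈ 7.150 mg/L.
Steady-state peak Cmax,ss = C₀·R ≈ 7.150 × 1.0861 ≈ 7.766 mg/L.
Steady-state trough Cmin,ss = Cmax,ss·f ≈ 7.766 × 0.0793 ≈ 0.616 mg/L.
Trough 0.6 mg/L vs MEC 1 mg/L: subtherapeutic.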